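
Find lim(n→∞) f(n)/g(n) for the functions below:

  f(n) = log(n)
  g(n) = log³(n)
0

Since log(n) (O(log n)) grows slower than log³(n) (O(log³ n)),
the ratio f(n)/g(n) → 0 as n → ∞.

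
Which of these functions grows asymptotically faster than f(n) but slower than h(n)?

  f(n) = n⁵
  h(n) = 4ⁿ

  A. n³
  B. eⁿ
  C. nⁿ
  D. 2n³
B

We need g(n) with n⁵ = o(g(n)) and g(n) = o(4ⁿ), i.e. O(n⁵) ≺ g ≺ O(4ⁿ).
Check each option:
  A. n³ — O(n³) does not grow strictly faster than f(n)
  B. eⁿ — O(eⁿ) is strictly between O(n⁵) and O(4ⁿ) ✓
  C. nⁿ — O(nⁿ) does not grow strictly slower than h(n)
  D. 2n³ — O(n³) does not grow strictly faster than f(n)

Only option B (eⁿ) lies strictly between.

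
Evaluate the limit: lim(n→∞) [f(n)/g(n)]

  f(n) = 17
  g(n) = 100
17/100

Since 17 and 100 have the same growth rate (O(1)),
the ratio converges to a constant: 17/100.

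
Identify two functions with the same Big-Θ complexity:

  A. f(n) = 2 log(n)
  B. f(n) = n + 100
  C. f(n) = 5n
B and C

Examining each function:
  A. 2 log(n) is O(log n)
  B. n + 100 is O(n)
  C. 5n is O(n)

Functions B and C both have the same complexity class.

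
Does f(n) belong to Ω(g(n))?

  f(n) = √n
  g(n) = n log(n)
False

f(n) = √n is O(√n), and g(n) = n log(n) is O(n log n).
Since O(√n) grows slower than O(n log n), f(n) = Ω(g(n)) is false.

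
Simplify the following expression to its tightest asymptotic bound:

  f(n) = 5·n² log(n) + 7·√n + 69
Θ(n² log n)

Order the terms by growth rate: 69 ≺ 7·√n ≺ 5·n² log(n).
The fastest-growing term 5·n² log(n) dominates as n → ∞; dropping its constant factor gives Θ(n² log n).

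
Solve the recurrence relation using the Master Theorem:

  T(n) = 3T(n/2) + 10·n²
Θ(n²)

Master Theorem: a = 3, b = 2, f(n) = 10·n².
Compute the critical exponent d = log₂(3) = 1.585.
Compare f(n) = Θ(n²) against n^d:
  k = 2 > d = 1.585, so f(n) = Ω(n^(d+ε)) — Case 3.
  Regularity: a·(n/b)^2/n^2 = a/b^2 = 3/4 < 1 ✓.
  The top-level work dominates: T(n) = Θ(f(n)) = Θ(n²).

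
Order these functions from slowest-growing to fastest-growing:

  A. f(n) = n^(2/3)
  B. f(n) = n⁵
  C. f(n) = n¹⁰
A < B < C

Comparing growth rates:
A = n^(2/3) is O(n^(2/3))
B = n⁵ is O(n⁵)
C = n¹⁰ is O(n¹⁰)

Therefore, the order from slowest to fastest is: A < B < C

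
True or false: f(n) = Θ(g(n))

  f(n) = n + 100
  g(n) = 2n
True

f(n) = n + 100 and g(n) = 2n are both O(n).
Since they have the same asymptotic growth rate, f(n) = Θ(g(n)) is true.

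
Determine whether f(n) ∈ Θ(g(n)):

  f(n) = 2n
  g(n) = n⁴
False

f(n) = 2n is O(n), and g(n) = n⁴ is O(n⁴).
Since they have different growth rates, f(n) = Θ(g(n)) is false.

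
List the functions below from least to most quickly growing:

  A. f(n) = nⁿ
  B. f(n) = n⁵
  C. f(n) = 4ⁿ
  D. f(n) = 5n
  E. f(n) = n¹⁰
D < B < E < C < A

Comparing growth rates:
D = 5n is O(n)
B = n⁵ is O(n⁵)
E = n¹⁰ is O(n¹⁰)
C = 4ⁿ is O(4ⁿ)
A = nⁿ is O(nⁿ)

Therefore, the order from slowest to fastest is: D < B < E < C < A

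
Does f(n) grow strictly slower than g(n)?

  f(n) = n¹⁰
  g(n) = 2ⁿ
True

f(n) = n¹⁰ is O(n¹⁰), and g(n) = 2ⁿ is O(2ⁿ).
Since O(n¹⁰) grows strictly slower than O(2ⁿ), f(n) = o(g(n)) is true.
This means lim(n→∞) f(n)/g(n) = 0.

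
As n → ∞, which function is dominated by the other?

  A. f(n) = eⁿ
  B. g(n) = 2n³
B

f(n) = eⁿ is O(eⁿ), while g(n) = 2n³ is O(n³).
Since O(n³) grows slower than O(eⁿ), g(n) is dominated.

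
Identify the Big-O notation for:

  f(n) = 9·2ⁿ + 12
O(2ⁿ)

The dominant term in 9·2ⁿ + 12 is 9·2ⁿ, which is Θ(2ⁿ).
Lower-order terms (12) are asymptotically negligible.
Constants are absorbed, so the tightest bound is O(2ⁿ).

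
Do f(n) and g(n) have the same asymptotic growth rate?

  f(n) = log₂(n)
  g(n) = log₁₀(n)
True

f(n) = log₂(n) and g(n) = log₁₀(n) are both O(log n).
Since they have the same asymptotic growth rate, f(n) = Θ(g(n)) is true.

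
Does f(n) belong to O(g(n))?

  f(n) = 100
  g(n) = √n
True

f(n) = 100 is O(1), and g(n) = √n is O(√n).
Since O(1) ⊆ O(√n) (f grows no faster than g), f(n) = O(g(n)) is true.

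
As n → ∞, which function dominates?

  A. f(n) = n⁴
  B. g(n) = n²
A

f(n) = n⁴ is O(n⁴), while g(n) = n² is O(n²).
Since O(n⁴) grows faster than O(n²), f(n) dominates.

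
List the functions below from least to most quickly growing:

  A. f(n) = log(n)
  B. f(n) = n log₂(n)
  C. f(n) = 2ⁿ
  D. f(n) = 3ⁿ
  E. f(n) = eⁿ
A < B < C < E < D

Comparing growth rates:
A = log(n) is O(log n)
B = n log₂(n) is O(n log n)
C = 2ⁿ is O(2ⁿ)
E = eⁿ is O(eⁿ)
D = 3ⁿ is O(3ⁿ)

Therefore, the order from slowest to fastest is: A < B < C < E < D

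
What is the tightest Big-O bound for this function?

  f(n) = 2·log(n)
O(log n)

The dominant term in 2·log(n) is 2·log(n), which is Θ(log n).
Constants are absorbed, so the tightest bound is O(log n).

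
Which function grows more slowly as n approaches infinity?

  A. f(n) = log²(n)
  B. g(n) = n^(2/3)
A

f(n) = log²(n) is O(log² n), while g(n) = n^(2/3) is O(n^(2/3)).
Since O(log² n) grows slower than O(n^(2/3)), f(n) is dominated.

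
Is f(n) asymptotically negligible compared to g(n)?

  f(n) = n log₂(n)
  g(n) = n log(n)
False

f(n) = n log₂(n) is O(n log n), and g(n) = n log(n) is O(n log n).
Since they have the same growth rate, f(n) = o(g(n)) is false.
(f = o(g) requires f to grow strictly slower, not equal.)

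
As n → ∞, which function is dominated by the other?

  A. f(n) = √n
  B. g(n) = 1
B

f(n) = √n is O(√n), while g(n) = 1 is O(1).
Since O(1) grows slower than O(√n), g(n) is dominated.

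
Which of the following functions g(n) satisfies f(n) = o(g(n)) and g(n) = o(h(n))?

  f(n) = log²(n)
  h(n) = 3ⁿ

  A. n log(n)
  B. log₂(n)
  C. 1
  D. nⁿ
A

We need g(n) with log²(n) = o(g(n)) and g(n) = o(3ⁿ), i.e. O(log² n) ≺ g ≺ O(3ⁿ).
Check each option:
  A. n log(n) — O(n log n) is strictly between O(log² n) and O(3ⁿ) ✓
  B. log₂(n) — O(log n) does not grow strictly faster than f(n)
  C. 1 — O(1) does not grow strictly faster than f(n)
  D. nⁿ — O(nⁿ) does not grow strictly slower than h(n)

Only option A (n log(n)) lies strictly between.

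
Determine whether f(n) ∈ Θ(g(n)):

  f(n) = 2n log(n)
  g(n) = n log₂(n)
True

f(n) = 2n log(n) and g(n) = n log₂(n) are both O(n log n).
Since they have the same asymptotic growth rate, f(n) = Θ(g(n)) is true.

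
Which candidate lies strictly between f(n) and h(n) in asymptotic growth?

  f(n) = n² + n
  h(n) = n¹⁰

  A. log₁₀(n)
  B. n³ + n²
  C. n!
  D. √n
B

We need g(n) with n² + n = o(g(n)) and g(n) = o(n¹⁰), i.e. O(n²) ≺ g ≺ O(n¹⁰).
Check each option:
  A. log₁₀(n) — O(log n) does not grow strictly faster than f(n)
  B. n³ + n² — O(n³) is strictly between O(n²) and O(n¹⁰) ✓
  C. n! — O(n!) does not grow strictly slower than h(n)
  D. √n — O(√n) does not grow strictly faster than f(n)

Only option B (n³ + n²) lies strictly between.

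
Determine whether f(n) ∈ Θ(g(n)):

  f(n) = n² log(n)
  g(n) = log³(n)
False

f(n) = n² log(n) is O(n² log n), and g(n) = log³(n) is O(log³ n).
Since they have different growth rates, f(n) = Θ(g(n)) is false.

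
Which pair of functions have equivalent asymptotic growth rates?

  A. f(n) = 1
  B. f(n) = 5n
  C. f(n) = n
B and C

Examining each function:
  A. 1 is O(1)
  B. 5n is O(n)
  C. n is O(n)

Functions B and C both have the same complexity class.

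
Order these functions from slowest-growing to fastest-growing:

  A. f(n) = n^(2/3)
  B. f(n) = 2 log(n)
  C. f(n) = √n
B < C < A

Comparing growth rates:
B = 2 log(n) is O(log n)
C = √n is O(√n)
A = n^(2/3) is O(n^(2/3))

Therefore, the order from slowest to fastest is: B < C < A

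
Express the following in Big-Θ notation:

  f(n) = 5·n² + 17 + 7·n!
Θ(n!)

Order the terms by growth rate: 17 ≺ 5·n² ≺ 7·n!.
The fastest-growing term 7·n! dominates as n → ∞; dropping its constant factor gives Θ(n!).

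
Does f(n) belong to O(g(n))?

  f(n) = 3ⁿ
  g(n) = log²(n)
False

f(n) = 3ⁿ is O(3ⁿ), and g(n) = log²(n) is O(log² n).
Since O(3ⁿ) grows faster than O(log² n), f(n) = O(g(n)) is false.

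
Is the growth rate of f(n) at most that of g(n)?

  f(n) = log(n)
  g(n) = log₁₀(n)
True

f(n) = log(n) and g(n) = log₁₀(n) are both O(log n).
Big-O permits equal growth rates (f ≤ c·g for some c), so f(n) = O(g(n)) is true.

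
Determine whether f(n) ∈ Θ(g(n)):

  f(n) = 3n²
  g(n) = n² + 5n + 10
True

f(n) = 3n² and g(n) = n² + 5n + 10 are both O(n²).
Since they have the same asymptotic growth rate, f(n) = Θ(g(n)) is true.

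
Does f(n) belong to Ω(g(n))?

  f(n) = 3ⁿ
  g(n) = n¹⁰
True

f(n) = 3ⁿ is O(3ⁿ), and g(n) = n¹⁰ is O(n¹⁰).
Since O(3ⁿ) grows at least as fast as O(n¹⁰), f(n) = Ω(g(n)) is true.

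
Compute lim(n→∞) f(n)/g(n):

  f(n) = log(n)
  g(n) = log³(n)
0

Since log(n) (O(log n)) grows slower than log³(n) (O(log³ n)),
the ratio f(n)/g(n) → 0 as n → ∞.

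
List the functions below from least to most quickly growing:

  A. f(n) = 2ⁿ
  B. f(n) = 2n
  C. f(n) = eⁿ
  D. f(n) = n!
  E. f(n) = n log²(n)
B < E < A < C < D

Comparing growth rates:
B = 2n is O(n)
E = n log²(n) is O(n log² n)
A = 2ⁿ is O(2ⁿ)
C = eⁿ is O(eⁿ)
D = n! is O(n!)

Therefore, the order from slowest to fastest is: B < E < A < C < D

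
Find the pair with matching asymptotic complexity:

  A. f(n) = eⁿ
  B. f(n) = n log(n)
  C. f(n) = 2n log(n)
B and C

Examining each function:
  A. eⁿ is O(eⁿ)
  B. n log(n) is O(n log n)
  C. 2n log(n) is O(n log n)

Functions B and C both have the same complexity class.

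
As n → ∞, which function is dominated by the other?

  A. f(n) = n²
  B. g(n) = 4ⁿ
A

f(n) = n² is O(n²), while g(n) = 4ⁿ is O(4ⁿ).
Since O(n²) grows slower than O(4ⁿ), f(n) is dominated.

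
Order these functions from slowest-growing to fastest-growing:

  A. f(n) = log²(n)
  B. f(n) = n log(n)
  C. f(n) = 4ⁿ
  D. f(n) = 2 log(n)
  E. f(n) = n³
D < A < B < E < C

Comparing growth rates:
D = 2 log(n) is O(log n)
A = log²(n) is O(log² n)
B = n log(n) is O(n log n)
E = n³ is O(n³)
C = 4ⁿ is O(4ⁿ)

Therefore, the order from slowest to fastest is: D < A < B < E < C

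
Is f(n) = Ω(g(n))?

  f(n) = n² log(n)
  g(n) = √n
True

f(n) = n² log(n) is O(n² log n), and g(n) = √n is O(√n).
Since O(n² log n) grows at least as fast as O(√n), f(n) = Ω(g(n)) is true.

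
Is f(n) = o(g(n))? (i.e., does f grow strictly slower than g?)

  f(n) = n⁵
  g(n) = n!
True

f(n) = n⁵ is O(n⁵), and g(n) = n! is O(n!).
Since O(n⁵) grows strictly slower than O(n!), f(n) = o(g(n)) is true.
This means lim(n→∞) f(n)/g(n) = 0.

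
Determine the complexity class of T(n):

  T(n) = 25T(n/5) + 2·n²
Θ(n² log n)

Master Theorem: a = 25, b = 5, f(n) = 2·n².
Compute the critical exponent d = log₅(25) = 2.
Compare f(n) = Θ(n²) against n^d:
  k = 2 = d, so f(n) = Θ(n^d) — Case 2.
  Work is balanced across levels: T(n) = Θ(n^d log n) = Θ(n² log n).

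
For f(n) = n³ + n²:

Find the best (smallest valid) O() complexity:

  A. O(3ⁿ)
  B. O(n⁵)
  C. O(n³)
C

f(n) = n³ + n² is O(n³).
All listed options are valid Big-O bounds (upper bounds),
but O(n³) is the tightest (smallest valid bound).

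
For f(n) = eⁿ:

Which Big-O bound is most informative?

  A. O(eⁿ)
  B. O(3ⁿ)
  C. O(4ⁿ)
A

f(n) = eⁿ is O(eⁿ).
All listed options are valid Big-O bounds (upper bounds),
but O(eⁿ) is the tightest (smallest valid bound).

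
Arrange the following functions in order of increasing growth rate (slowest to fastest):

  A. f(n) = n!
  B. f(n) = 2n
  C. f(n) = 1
C < B < A

Comparing growth rates:
C = 1 is O(1)
B = 2n is O(n)
A = n! is O(n!)

Therefore, the order from slowest to fastest is: C < B < A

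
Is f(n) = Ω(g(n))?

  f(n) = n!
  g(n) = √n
True

f(n) = n! is O(n!), and g(n) = √n is O(√n).
Since O(n!) grows at least as fast as O(√n), f(n) = Ω(g(n)) is true.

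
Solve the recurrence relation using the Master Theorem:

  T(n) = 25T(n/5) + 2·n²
Θ(n² log n)

Master Theorem: a = 25, b = 5, f(n) = 2·n².
Compute the critical exponent d = log₅(25) = 2.
Compare f(n) = Θ(n²) against n^d:
  k = 2 = d, so f(n) = Θ(n^d) — Case 2.
  Work is balanced across levels: T(n) = Θ(n^d log n) = Θ(n² log n).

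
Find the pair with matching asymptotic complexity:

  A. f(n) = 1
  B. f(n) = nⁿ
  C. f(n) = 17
A and C

Examining each function:
  A. 1 is O(1)
  B. nⁿ is O(nⁿ)
  C. 17 is O(1)

Functions A and C both have the same complexity class.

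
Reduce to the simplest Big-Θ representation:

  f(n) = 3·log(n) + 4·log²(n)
Θ(log² n)

Order the terms by growth rate: 3·log(n) ≺ 4·log²(n).
The fastest-growing term 4·log²(n) dominates as n → ∞; dropping its constant factor gives Θ(log² n).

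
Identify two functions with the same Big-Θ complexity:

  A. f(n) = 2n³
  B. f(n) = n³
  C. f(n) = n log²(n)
A and B

Examining each function:
  A. 2n³ is O(n³)
  B. n³ is O(n³)
  C. n log²(n) is O(n log² n)

Functions A and B both have the same complexity class.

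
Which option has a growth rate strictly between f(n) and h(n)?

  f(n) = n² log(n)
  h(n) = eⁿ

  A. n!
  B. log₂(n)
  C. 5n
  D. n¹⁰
D

We need g(n) with n² log(n) = o(g(n)) and g(n) = o(eⁿ), i.e. O(n² log n) ≺ g ≺ O(eⁿ).
Check each option:
  A. n! — O(n!) does not grow strictly slower than h(n)
  B. log₂(n) — O(log n) does not grow strictly faster than f(n)
  C. 5n — O(n) does not grow strictly faster than f(n)
  D. n¹⁰ — O(n¹⁰) is strictly between O(n² log n) and O(eⁿ) ✓

Only option D (n¹⁰) lies strictly between.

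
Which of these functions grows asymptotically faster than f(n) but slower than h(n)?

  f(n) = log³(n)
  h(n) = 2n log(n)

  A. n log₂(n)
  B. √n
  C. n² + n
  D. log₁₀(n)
B

We need g(n) with log³(n) = o(g(n)) and g(n) = o(2n log(n)), i.e. O(log³ n) ≺ g ≺ O(n log n).
Check each option:
  A. n log₂(n) — O(n log n) does not grow strictly slower than h(n)
  B. √n — O(√n) is strictly between O(log³ n) and O(n log n) ✓
  C. n² + n — O(n²) does not grow strictly slower than h(n)
  D. log₁₀(n) — O(log n) does not grow strictly faster than f(n)

Only option B (√n) lies strictly between.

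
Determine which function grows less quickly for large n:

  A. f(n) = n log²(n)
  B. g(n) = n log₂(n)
B

f(n) = n log²(n) is O(n log² n), while g(n) = n log₂(n) is O(n log n).
Since O(n log n) grows slower than O(n log² n), g(n) is dominated.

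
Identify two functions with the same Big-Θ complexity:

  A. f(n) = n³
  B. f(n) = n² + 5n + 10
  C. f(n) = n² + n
B and C

Examining each function:
  A. n³ is O(n³)
  B. n² + 5n + 10 is O(n²)
  C. n² + n is O(n²)

Functions B and C both have the same complexity class.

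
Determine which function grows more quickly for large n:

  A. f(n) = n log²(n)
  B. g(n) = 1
A

f(n) = n log²(n) is O(n log² n), while g(n) = 1 is O(1).
Since O(n log² n) grows faster than O(1), f(n) dominates.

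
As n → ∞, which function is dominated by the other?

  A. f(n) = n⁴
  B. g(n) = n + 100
B

f(n) = n⁴ is O(n⁴), while g(n) = n + 100 is O(n).
Since O(n) grows slower than O(n⁴), g(n) is dominated.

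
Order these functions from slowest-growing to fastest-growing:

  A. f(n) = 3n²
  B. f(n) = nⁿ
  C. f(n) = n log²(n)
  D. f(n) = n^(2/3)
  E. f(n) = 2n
D < E < C < A < B

Comparing growth rates:
D = n^(2/3) is O(n^(2/3))
E = 2n is O(n)
C = n log²(n) is O(n log² n)
A = 3n² is O(n²)
B = nⁿ is O(nⁿ)

Therefore, the order from slowest to fastest is: D < E < C < A < B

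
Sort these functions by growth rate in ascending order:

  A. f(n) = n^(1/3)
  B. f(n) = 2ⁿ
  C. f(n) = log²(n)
C < A < B

Comparing growth rates:
C = log²(n) is O(log² n)
A = n^(1/3) is O(n^(1/3))
B = 2ⁿ is O(2ⁿ)

Therefore, the order from slowest to fastest is: C < A < B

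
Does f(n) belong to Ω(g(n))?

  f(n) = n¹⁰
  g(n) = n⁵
True

f(n) = n¹⁰ is O(n¹⁰), and g(n) = n⁵ is O(n⁵).
Since O(n¹⁰) grows at least as fast as O(n⁵), f(n) = Ω(g(n)) is true.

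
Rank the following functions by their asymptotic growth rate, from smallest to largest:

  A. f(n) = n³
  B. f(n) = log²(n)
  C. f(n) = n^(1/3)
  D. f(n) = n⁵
B < C < A < D

Comparing growth rates:
B = log²(n) is O(log² n)
C = n^(1/3) is O(n^(1/3))
A = n³ is O(n³)
D = n⁵ is O(n⁵)

Therefore, the order from slowest to fastest is: B < C < A < D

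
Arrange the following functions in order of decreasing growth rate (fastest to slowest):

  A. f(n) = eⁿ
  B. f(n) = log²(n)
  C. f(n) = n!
C > A > B

Comparing growth rates:
C = n! is O(n!)
A = eⁿ is O(eⁿ)
B = log²(n) is O(log² n)

Therefore, the order from fastest to slowest is: C > A > B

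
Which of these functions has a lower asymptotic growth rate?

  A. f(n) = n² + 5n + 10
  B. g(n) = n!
A

f(n) = n² + 5n + 10 is O(n²), while g(n) = n! is O(n!).
Since O(n²) grows slower than O(n!), f(n) is dominated.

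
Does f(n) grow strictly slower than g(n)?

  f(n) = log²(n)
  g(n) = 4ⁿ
True

f(n) = log²(n) is O(log² n), and g(n) = 4ⁿ is O(4ⁿ).
Since O(log² n) grows strictly slower than O(4ⁿ), f(n) = o(g(n)) is true.
This means lim(n→∞) f(n)/g(n) = 0.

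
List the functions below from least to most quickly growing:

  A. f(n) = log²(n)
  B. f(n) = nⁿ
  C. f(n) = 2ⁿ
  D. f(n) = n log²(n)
A < D < C < B

Comparing growth rates:
A = log²(n) is O(log² n)
D = n log²(n) is O(n log² n)
C = 2ⁿ is O(2ⁿ)
B = nⁿ is O(nⁿ)

Therefore, the order from slowest to fastest is: A < D < C < B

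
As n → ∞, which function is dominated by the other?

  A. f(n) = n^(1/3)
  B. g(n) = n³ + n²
A

f(n) = n^(1/3) is O(n^(1/3)), while g(n) = n³ + n² is O(n³).
Since O(n^(1/3)) grows slower than O(n³), f(n) is dominated.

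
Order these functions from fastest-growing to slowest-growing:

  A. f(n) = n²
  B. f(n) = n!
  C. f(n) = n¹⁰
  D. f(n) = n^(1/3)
B > C > A > D

Comparing growth rates:
B = n! is O(n!)
C = n¹⁰ is O(n¹⁰)
A = n² is O(n²)
D = n^(1/3) is O(n^(1/3))

Therefore, the order from fastest to slowest is: B > C > A > D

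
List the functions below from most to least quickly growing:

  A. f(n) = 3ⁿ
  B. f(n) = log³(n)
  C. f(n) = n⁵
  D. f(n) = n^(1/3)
A > C > D > B

Comparing growth rates:
A = 3ⁿ is O(3ⁿ)
C = n⁵ is O(n⁵)
D = n^(1/3) is O(n^(1/3))
B = log³(n) is O(log³ n)

Therefore, the order from fastest to slowest is: A > C > D > B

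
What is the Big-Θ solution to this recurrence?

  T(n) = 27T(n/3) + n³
Θ(n³ log n)

Master Theorem: a = 27, b = 3, f(n) = n³.
Compute the critical exponent d = log₃(27) = 3.
Compare f(n) = Θ(n³) against n^d:
  k = 3 = d, so f(n) = Θ(n^d) — Case 2.
  Work is balanced across levels: T(n) = Θ(n^d log n) = Θ(n³ log n).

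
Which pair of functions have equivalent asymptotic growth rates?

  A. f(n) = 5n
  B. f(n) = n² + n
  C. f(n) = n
A and C

Examining each function:
  A. 5n is O(n)
  B. n² + n is O(n²)
  C. n is O(n)

Functions A and C both have the same complexity class.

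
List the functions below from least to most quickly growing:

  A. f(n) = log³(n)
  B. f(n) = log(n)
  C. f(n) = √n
B < A < C

Comparing growth rates:
B = log(n) is O(log n)
A = log³(n) is O(log³ n)
C = √n is O(√n)

Therefore, the order from slowest to fastest is: B < A < C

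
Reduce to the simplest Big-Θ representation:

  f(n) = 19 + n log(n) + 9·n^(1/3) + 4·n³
Θ(n³)

Order the terms by growth rate: 19 ≺ 9·n^(1/3) ≺ n log(n) ≺ 4·n³.
The fastest-growing term 4·n³ dominates as n → ∞; dropping its constant factor gives Θ(n³).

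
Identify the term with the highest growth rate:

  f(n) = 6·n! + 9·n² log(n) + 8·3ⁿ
6·n!

Looking at each term:
  - 6·n! is O(n!)
  - 9·n² log(n) is O(n² log n)
  - 8·3ⁿ is O(3ⁿ)

The term 6·n! (O(n!)) grows fastest and dominates all others.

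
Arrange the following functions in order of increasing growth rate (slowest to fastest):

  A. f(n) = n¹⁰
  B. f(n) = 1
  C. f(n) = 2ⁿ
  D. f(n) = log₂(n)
B < D < A < C

Comparing growth rates:
B = 1 is O(1)
D = log₂(n) is O(log n)
A = n¹⁰ is O(n¹⁰)
C = 2ⁿ is O(2ⁿ)

Therefore, the order from slowest to fastest is: B < D < A < C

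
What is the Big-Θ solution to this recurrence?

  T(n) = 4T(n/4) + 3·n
Θ(n log n)

Master Theorem: a = 4, b = 4, f(n) = 3·n.
Compute the critical exponent d = log₄(4) = 1.
Compare f(n) = Θ(n) against n^d:
  k = 1 = d, so f(n) = Θ(n^d) — Case 2.
  Work is balanced across levels: T(n) = Θ(n^d log n) = Θ(n log n).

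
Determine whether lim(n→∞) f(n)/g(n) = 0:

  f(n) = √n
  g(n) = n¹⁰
True

f(n) = √n is O(√n), and g(n) = n¹⁰ is O(n¹⁰).
Since O(√n) grows strictly slower than O(n¹⁰), f(n) = o(g(n)) is true.
This means lim(n→∞) f(n)/g(n) = 0.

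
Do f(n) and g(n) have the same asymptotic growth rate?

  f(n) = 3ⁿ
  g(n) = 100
False

f(n) = 3ⁿ is O(3ⁿ), and g(n) = 100 is O(1).
Since they have different growth rates, f(n) = Θ(g(n)) is false.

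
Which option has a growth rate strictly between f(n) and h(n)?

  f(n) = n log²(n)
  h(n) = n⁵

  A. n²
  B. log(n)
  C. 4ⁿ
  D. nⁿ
A

We need g(n) with n log²(n) = o(g(n)) and g(n) = o(n⁵), i.e. O(n log² n) ≺ g ≺ O(n⁵).
Check each option:
  A. n² — O(n²) is strictly between O(n log² n) and O(n⁵) ✓
  B. log(n) — O(log n) does not grow strictly faster than f(n)
  C. 4ⁿ — O(4ⁿ) does not grow strictly slower than h(n)
  D. nⁿ — O(nⁿ) does not grow strictly slower than h(n)

Only option A (n²) lies strictly between.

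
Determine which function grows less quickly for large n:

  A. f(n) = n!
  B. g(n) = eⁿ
B

f(n) = n! is O(n!), while g(n) = eⁿ is O(eⁿ).
Since O(eⁿ) grows slower than O(n!), g(n) is dominated.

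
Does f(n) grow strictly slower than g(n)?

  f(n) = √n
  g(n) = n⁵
True

f(n) = √n is O(√n), and g(n) = n⁵ is O(n⁵).
Since O(√n) grows strictly slower than O(n⁵), f(n) = o(g(n)) is true.
This means lim(n→∞) f(n)/g(n) = 0.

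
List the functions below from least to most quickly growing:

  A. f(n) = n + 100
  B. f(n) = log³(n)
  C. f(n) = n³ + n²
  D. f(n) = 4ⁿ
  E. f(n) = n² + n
B < A < E < C < D

Comparing growth rates:
B = log³(n) is O(log³ n)
A = n + 100 is O(n)
E = n² + n is O(n²)
C = n³ + n² is O(n³)
D = 4ⁿ is O(4ⁿ)

Therefore, the order from slowest to fastest is: B < A < E < C < D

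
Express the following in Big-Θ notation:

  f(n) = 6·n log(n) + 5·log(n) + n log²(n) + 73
Θ(n log² n)

Order the terms by growth rate: 73 ≺ 5·log(n) ≺ 6·n log(n) ≺ n log²(n).
The fastest-growing term n log²(n) dominates as n → ∞; dropping its constant factor gives Θ(n log² n).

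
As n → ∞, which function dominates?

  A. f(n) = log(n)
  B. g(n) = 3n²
B

f(n) = log(n) is O(log n), while g(n) = 3n² is O(n²).
Since O(n²) grows faster than O(log n), g(n) dominates.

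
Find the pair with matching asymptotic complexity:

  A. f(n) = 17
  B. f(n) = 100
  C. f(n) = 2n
A and B

Examining each function:
  A. 17 is O(1)
  B. 100 is O(1)
  C. 2n is O(n)

Functions A and B both have the same complexity class.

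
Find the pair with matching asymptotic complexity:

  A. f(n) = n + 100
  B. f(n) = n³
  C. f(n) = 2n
A and C

Examining each function:
  A. n + 100 is O(n)
  B. n³ is O(n³)
  C. 2n is O(n)

Functions A and C both have the same complexity class.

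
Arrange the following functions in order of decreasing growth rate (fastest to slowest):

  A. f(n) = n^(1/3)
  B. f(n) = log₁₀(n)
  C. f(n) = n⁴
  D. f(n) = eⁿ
D > C > A > B

Comparing growth rates:
D = eⁿ is O(eⁿ)
C = n⁴ is O(n⁴)
A = n^(1/3) is O(n^(1/3))
B = log₁₀(n) is O(log n)

Therefore, the order from fastest to slowest is: D > C > A > B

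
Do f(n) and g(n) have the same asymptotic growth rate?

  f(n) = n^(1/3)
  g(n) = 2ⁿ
False

f(n) = n^(1/3) is O(n^(1/3)), and g(n) = 2ⁿ is O(2ⁿ).
Since they have different growth rates, f(n) = Θ(g(n)) is false.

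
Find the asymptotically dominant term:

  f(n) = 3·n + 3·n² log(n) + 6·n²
3·n² log(n)

Looking at each term:
  - 3·n is O(n)
  - 3·n² log(n) is O(n² log n)
  - 6·n² is O(n²)

The term 3·n² log(n) (O(n² log n)) grows fastest and dominates all others.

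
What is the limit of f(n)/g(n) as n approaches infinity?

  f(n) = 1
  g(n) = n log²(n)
0

Since 1 (O(1)) grows slower than n log²(n) (O(n log² n)),
the ratio f(n)/g(n) → 0 as n → ∞.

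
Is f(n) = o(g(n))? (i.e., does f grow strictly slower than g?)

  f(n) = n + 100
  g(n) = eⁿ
True

f(n) = n + 100 is O(n), and g(n) = eⁿ is O(eⁿ).
Since O(n) grows strictly slower than O(eⁿ), f(n) = o(g(n)) is true.
This means lim(n→∞) f(n)/g(n) = 0.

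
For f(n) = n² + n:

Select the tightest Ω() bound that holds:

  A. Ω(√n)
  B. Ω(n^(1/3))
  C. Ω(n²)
C

f(n) = n² + n is Ω(n²).
All listed options are valid Big-Ω bounds (lower bounds),
but Ω(n²) is the tightest (largest valid bound).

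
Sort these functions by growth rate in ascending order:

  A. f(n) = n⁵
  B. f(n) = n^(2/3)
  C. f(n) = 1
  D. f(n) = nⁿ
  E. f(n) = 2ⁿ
C < B < A < E < D

Comparing growth rates:
C = 1 is O(1)
B = n^(2/3) is O(n^(2/3))
A = n⁵ is O(n⁵)
E = 2ⁿ is O(2ⁿ)
D = nⁿ is O(nⁿ)

Therefore, the order from slowest to fastest is: C < B < A < E < D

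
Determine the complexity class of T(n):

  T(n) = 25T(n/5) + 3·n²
Θ(n² log n)

Master Theorem: a = 25, b = 5, f(n) = 3·n².
Compute the critical exponent d = log₅(25) = 2.
Compare f(n) = Θ(n²) against n^d:
  k = 2 = d, so f(n) = Θ(n^d) — Case 2.
  Work is balanced across levels: T(n) = Θ(n^d log n) = Θ(n² log n).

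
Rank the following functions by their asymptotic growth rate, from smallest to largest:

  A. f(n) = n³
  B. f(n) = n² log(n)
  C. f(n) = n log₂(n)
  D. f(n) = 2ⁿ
C < B < A < D

Comparing growth rates:
C = n log₂(n) is O(n log n)
B = n² log(n) is O(n² log n)
A = n³ is O(n³)
D = 2ⁿ is O(2ⁿ)

Therefore, the order from slowest to fastest is: C < B < A < D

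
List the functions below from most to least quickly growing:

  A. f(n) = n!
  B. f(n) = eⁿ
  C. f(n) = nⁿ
C > A > B

Comparing growth rates:
C = nⁿ is O(nⁿ)
A = n! is O(n!)
B = eⁿ is O(eⁿ)

Therefore, the order from fastest to slowest is: C > A > B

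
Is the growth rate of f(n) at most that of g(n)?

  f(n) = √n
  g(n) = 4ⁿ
True

f(n) = √n is O(√n), and g(n) = 4ⁿ is O(4ⁿ).
Since O(√n) ⊆ O(4ⁿ) (f grows no faster than g), f(n) = O(g(n)) is true.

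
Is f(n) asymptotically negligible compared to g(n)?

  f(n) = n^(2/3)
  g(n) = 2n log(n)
True

f(n) = n^(2/3) is O(n^(2/3)), and g(n) = 2n log(n) is O(n log n).
Since O(n^(2/3)) grows strictly slower than O(n log n), f(n) = o(g(n)) is true.
This means lim(n→∞) f(n)/g(n) = 0.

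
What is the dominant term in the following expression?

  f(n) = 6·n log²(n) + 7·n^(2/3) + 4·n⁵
4·n⁵

Looking at each term:
  - 6·n log²(n) is O(n log² n)
  - 7·n^(2/3) is O(n^(2/3))
  - 4·n⁵ is O(n⁵)

The term 4·n⁵ (O(n⁵)) grows fastest and dominates all others.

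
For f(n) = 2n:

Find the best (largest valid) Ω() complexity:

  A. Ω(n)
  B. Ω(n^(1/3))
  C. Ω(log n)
A

f(n) = 2n is Ω(n).
All listed options are valid Big-Ω bounds (lower bounds),
but Ω(n) is the tightest (largest valid bound).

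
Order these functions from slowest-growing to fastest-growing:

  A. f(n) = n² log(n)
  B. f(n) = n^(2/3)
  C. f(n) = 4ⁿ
B < A < C

Comparing growth rates:
B = n^(2/3) is O(n^(2/3))
A = n² log(n) is O(n² log n)
C = 4ⁿ is O(4ⁿ)

Therefore, the order from slowest to fastest is: B < A < C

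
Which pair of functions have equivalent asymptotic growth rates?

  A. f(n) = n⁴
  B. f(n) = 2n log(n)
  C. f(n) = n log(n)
B and C

Examining each function:
  A. n⁴ is O(n⁴)
  B. 2n log(n) is O(n log n)
  C. n log(n) is O(n log n)

Functions B and C both have the same complexity class.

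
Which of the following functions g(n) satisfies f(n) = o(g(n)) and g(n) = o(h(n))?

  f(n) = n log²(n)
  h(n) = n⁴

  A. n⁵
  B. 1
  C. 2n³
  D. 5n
C

We need g(n) with n log²(n) = o(g(n)) and g(n) = o(n⁴), i.e. O(n log² n) ≺ g ≺ O(n⁴).
Check each option:
  A. n⁵ — O(n⁵) does not grow strictly slower than h(n)
  B. 1 — O(1) does not grow strictly faster than f(n)
  C. 2n³ — O(n³) is strictly between O(n log² n) and O(n⁴) ✓
  D. 5n — O(n) does not grow strictly faster than f(n)

Only option C (2n³) lies strictly between.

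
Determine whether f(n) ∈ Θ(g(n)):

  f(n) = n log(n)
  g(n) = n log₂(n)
True

f(n) = n log(n) and g(n) = n log₂(n) are both O(n log n).
Since they have the same asymptotic growth rate, f(n) = Θ(g(n)) is true.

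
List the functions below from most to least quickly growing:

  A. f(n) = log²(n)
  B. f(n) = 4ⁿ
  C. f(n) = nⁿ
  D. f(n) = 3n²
C > B > D > A

Comparing growth rates:
C = nⁿ is O(nⁿ)
B = 4ⁿ is O(4ⁿ)
D = 3n² is O(n²)
A = log²(n) is O(log² n)

Therefore, the order from fastest to slowest is: C > B > D > A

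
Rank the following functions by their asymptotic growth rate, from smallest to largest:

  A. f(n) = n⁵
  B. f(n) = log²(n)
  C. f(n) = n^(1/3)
B < C < A

Comparing growth rates:
B = log²(n) is O(log² n)
C = n^(1/3) is O(n^(1/3))
A = n⁵ is O(n⁵)

Therefore, the order from slowest to fastest is: B < C < A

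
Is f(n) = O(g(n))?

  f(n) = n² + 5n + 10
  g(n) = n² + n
True

f(n) = n² + 5n + 10 and g(n) = n² + n are both O(n²).
Big-O permits equal growth rates (f ≤ c·g for some c), so f(n) = O(g(n)) is true.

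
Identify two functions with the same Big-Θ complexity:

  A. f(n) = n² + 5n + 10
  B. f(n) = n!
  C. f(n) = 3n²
A and C

Examining each function:
  A. n² + 5n + 10 is O(n²)
  B. n! is O(n!)
  C. 3n² is O(n²)

Functions A and C both have the same complexity class.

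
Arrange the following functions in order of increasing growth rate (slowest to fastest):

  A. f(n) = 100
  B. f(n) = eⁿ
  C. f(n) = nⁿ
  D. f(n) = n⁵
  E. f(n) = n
A < E < D < B < C

Comparing growth rates:
A = 100 is O(1)
E = n is O(n)
D = n⁵ is O(n⁵)
B = eⁿ is O(eⁿ)
C = nⁿ is O(nⁿ)

Therefore, the order from slowest to fastest is: A < E < D < B < C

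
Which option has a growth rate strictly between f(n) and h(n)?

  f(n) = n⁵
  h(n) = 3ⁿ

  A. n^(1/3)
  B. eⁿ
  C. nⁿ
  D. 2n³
B

We need g(n) with n⁵ = o(g(n)) and g(n) = o(3ⁿ), i.e. O(n⁵) ≺ g ≺ O(3ⁿ).
Check each option:
  A. n^(1/3) — O(n^(1/3)) does not grow strictly faster than f(n)
  B. eⁿ — O(eⁿ) is strictly between O(n⁵) and O(3ⁿ) ✓
  C. nⁿ — O(nⁿ) does not grow strictly slower than h(n)
  D. 2n³ — O(n³) does not grow strictly faster than f(n)

Only option B (eⁿ) lies strictly between.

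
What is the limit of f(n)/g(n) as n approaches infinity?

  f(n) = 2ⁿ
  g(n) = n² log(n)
∞

Since 2ⁿ (O(2ⁿ)) grows faster than n² log(n) (O(n² log n)),
the ratio f(n)/g(n) → ∞ as n → ∞.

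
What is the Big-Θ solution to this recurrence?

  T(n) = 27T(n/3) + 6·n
Θ(n³)

Master Theorem: a = 27, b = 3, f(n) = 6·n.
Compute the critical exponent d = log₃(27) = 3.
Compare f(n) = Θ(n) against n^d:
  k = 1 < d = 3, so f(n) = O(n^(d-ε)) — Case 1.
  The recursion cost dominates: T(n) = Θ(n^d) = Θ(n³).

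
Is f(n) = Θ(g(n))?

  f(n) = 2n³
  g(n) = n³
True

f(n) = 2n³ and g(n) = n³ are both O(n³).
Since they have the same asymptotic growth rate, f(n) = Θ(g(n)) is true.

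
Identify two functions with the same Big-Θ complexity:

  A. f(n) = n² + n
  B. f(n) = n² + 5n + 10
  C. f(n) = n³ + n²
A and B

Examining each function:
  A. n² + n is O(n²)
  B. n² + 5n + 10 is O(n²)
  C. n³ + n² is O(n³)

Functions A and B both have the same complexity class.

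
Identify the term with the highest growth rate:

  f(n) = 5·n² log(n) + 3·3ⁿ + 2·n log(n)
3·3ⁿ

Looking at each term:
  - 5·n² log(n) is O(n² log n)
  - 3·3ⁿ is O(3ⁿ)
  - 2·n log(n) is O(n log n)

The term 3·3ⁿ (O(3ⁿ)) grows fastest and dominates all others.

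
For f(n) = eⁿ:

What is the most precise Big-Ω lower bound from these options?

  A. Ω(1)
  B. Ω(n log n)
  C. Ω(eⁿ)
C

f(n) = eⁿ is Ω(eⁿ).
All listed options are valid Big-Ω bounds (lower bounds),
but Ω(eⁿ) is the tightest (largest valid bound).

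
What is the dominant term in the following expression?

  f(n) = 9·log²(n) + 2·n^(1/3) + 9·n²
9·n²

Looking at each term:
  - 9·log²(n) is O(log² n)
  - 2·n^(1/3) is O(n^(1/3))
  - 9·n² is O(n²)

The term 9·n² (O(n²)) grows fastest and dominates all others.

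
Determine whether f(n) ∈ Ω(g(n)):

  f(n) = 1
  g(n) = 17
True

f(n) = 1 and g(n) = 17 are both O(1).
Big-Ω permits equal growth rates (f ≥ c·g for some c > 0), so f(n) = Ω(g(n)) is true.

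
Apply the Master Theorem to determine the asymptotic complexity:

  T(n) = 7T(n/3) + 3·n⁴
Θ(n⁴)

Master Theorem: a = 7, b = 3, f(n) = 3·n⁴.
Compute the critical exponent d = log₃(7) = 1.771.
Compare f(n) = Θ(n⁴) against n^d:
  k = 4 > d = 1.771, so f(n) = Ω(n^(d+ε)) — Case 3.
  Regularity: a·(n/b)^4/n^4 = a/b^4 = 7/81 < 1 ✓.
  The top-level work dominates: T(n) = Θ(f(n)) = Θ(n⁴).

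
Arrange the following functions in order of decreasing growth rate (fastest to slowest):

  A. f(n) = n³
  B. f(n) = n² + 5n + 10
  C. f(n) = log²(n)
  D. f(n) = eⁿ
D > A > B > C

Comparing growth rates:
D = eⁿ is O(eⁿ)
A = n³ is O(n³)
B = n² + 5n + 10 is O(n²)
C = log²(n) is O(log² n)

Therefore, the order from fastest to slowest is: D > A > B > C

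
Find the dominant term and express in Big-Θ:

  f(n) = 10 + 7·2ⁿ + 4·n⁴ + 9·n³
Θ(2ⁿ)

Order the terms by growth rate: 10 ≺ 9·n³ ≺ 4·n⁴ ≺ 7·2ⁿ.
The fastest-growing term 7·2ⁿ dominates as n → ∞; dropping its constant factor gives Θ(2ⁿ).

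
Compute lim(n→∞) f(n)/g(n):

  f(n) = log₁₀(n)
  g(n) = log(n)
1/log(10)

Since log₁₀(n) and log(n) have the same growth rate (O(log n)),
the ratio converges to a constant: 1/log(10).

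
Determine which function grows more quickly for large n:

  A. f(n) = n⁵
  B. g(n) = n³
A

f(n) = n⁵ is O(n⁵), while g(n) = n³ is O(n³).
Since O(n⁵) grows faster than O(n³), f(n) dominates.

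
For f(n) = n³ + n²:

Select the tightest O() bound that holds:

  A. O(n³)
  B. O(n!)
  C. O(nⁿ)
A

f(n) = n³ + n² is O(n³).
All listed options are valid Big-O bounds (upper bounds),
but O(n³) is the tightest (smallest valid bound).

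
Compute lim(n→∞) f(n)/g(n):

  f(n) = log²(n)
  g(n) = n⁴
0

Since log²(n) (O(log² n)) grows slower than n⁴ (O(n⁴)),
the ratio f(n)/g(n) → 0 as n → ∞.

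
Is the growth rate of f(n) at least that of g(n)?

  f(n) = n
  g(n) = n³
False

f(n) = n is O(n), and g(n) = n³ is O(n³).
Since O(n) grows slower than O(n³), f(n) = Ω(g(n)) is false.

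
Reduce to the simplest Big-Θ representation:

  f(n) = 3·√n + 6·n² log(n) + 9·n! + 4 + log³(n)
Θ(n!)

Order the terms by growth rate: 4 ≺ log³(n) ≺ 3·√n ≺ 6·n² log(n) ≺ 9·n!.
The fastest-growing term 9·n! dominates as n → ∞; dropping its constant factor gives Θ(n!).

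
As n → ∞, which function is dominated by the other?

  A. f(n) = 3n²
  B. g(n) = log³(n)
B

f(n) = 3n² is O(n²), while g(n) = log³(n) is O(log³ n).
Since O(log³ n) grows slower than O(n²), g(n) is dominated.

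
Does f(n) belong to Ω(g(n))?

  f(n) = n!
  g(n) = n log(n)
True

f(n) = n! is O(n!), and g(n) = n log(n) is O(n log n).
Since O(n!) grows at least as fast as O(n log n), f(n) = Ω(g(n)) is true.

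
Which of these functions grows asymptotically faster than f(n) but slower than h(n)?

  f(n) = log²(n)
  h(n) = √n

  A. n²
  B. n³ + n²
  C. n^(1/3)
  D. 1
C

We need g(n) with log²(n) = o(g(n)) and g(n) = o(√n), i.e. O(log² n) ≺ g ≺ O(√n).
Check each option:
  A. n² — O(n²) does not grow strictly slower than h(n)
  B. n³ + n² — O(n³) does not grow strictly slower than h(n)
  C. n^(1/3) — O(n^(1/3)) is strictly between O(log² n) and O(√n) ✓
  D. 1 — O(1) does not grow strictly faster than f(n)

Only option C (n^(1/3)) lies strictly between.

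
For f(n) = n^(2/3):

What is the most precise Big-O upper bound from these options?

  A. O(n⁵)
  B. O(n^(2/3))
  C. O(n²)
B

f(n) = n^(2/3) is O(n^(2/3)).
All listed options are valid Big-O bounds (upper bounds),
but O(n^(2/3)) is the tightest (smallest valid bound).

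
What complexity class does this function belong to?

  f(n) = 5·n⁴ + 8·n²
O(n⁴)

The dominant term in 5·n⁴ + 8·n² is 5·n⁴, which is Θ(n⁴).
Lower-order terms (8·n²) are asymptotically negligible.
Constants are absorbed, so the tightest bound is O(n⁴).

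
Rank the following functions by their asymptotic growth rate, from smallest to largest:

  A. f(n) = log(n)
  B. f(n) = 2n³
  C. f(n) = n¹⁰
A < B < C

Comparing growth rates:
A = log(n) is O(log n)
B = 2n³ is O(n³)
C = n¹⁰ is O(n¹⁰)

Therefore, the order from slowest to fastest is: A < B < C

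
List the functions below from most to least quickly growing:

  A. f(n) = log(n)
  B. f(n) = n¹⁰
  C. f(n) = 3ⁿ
C > B > A

Comparing growth rates:
C = 3ⁿ is O(3ⁿ)
B = n¹⁰ is O(n¹⁰)
A = log(n) is O(log n)

Therefore, the order from fastest to slowest is: C > B > A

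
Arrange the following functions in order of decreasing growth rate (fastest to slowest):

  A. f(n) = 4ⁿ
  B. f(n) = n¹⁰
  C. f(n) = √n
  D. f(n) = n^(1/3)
A > B > C > D

Comparing growth rates:
A = 4ⁿ is O(4ⁿ)
B = n¹⁰ is O(n¹⁰)
C = √n is O(√n)
D = n^(1/3) is O(n^(1/3))

Therefore, the order from fastest to slowest is: A > B > C > D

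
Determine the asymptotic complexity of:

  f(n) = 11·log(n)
O(log n)

The dominant term in 11·log(n) is 11·log(n), which is Θ(log n).
Constants are absorbed, so the tightest bound is O(log n).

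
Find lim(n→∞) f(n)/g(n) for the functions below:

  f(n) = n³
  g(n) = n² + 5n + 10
∞

Since n³ (O(n³)) grows faster than n² + 5n + 10 (O(n²)),
the ratio f(n)/g(n) → ∞ as n → ∞.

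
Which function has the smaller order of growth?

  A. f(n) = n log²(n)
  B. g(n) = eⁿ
A

f(n) = n log²(n) is O(n log² n), while g(n) = eⁿ is O(eⁿ).
Since O(n log² n) grows slower than O(eⁿ), f(n) is dominated.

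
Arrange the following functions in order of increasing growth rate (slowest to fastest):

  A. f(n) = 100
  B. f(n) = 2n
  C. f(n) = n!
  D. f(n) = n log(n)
A < B < D < C

Comparing growth rates:
A = 100 is O(1)
B = 2n is O(n)
D = n log(n) is O(n log n)
C = n! is O(n!)

Therefore, the order from slowest to fastest is: A < B < D < C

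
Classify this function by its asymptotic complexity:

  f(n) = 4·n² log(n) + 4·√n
O(n² log n)

The dominant term in 4·n² log(n) + 4·√n is 4·n² log(n), which is Θ(n² log n).
Lower-order terms (4·√n) are asymptotically negligible.
Constants are absorbed, so the tightest bound is O(n² log n).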